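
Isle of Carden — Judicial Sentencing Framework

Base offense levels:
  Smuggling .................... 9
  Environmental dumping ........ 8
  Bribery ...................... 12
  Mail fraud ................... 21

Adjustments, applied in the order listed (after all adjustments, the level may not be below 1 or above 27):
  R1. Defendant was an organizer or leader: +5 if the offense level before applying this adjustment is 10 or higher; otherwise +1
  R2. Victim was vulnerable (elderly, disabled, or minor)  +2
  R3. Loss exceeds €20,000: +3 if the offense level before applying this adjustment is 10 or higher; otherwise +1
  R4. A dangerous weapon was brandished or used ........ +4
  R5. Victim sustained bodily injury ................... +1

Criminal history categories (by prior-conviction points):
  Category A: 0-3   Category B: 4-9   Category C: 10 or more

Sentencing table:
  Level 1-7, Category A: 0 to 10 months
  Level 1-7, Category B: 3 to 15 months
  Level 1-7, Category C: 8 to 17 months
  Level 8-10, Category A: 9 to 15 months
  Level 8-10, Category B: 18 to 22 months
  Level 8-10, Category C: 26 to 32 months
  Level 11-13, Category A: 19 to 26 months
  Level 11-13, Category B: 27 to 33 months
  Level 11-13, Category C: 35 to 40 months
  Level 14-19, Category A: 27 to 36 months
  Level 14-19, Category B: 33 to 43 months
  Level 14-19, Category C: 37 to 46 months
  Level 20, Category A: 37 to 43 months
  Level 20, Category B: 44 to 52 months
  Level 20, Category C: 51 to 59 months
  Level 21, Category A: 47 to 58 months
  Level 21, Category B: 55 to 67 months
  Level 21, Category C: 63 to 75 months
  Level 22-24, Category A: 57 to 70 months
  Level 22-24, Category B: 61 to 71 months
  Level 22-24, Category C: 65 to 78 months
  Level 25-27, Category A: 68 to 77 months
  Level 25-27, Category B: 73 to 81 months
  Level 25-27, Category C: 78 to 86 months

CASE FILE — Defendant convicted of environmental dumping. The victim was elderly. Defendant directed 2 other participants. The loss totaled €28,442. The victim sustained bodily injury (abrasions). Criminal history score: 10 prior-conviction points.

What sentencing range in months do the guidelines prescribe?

37-46 months

Base offense level for environmental dumping: 8.
R1 applies (level before this adjustment is 8 < 10, so +1): 8 + 1 = 9.
R2 applies: 9 + 2 = 11.
R3 applies (level before this adjustment is 11 ≥ 10, so +3): 11 + 3 = 14.
R4 does not apply.
R5 applies: 14 + 1 = 15.
Final offense level: 15.
Criminal history: 10 prior points → Category C (10+).
Level 15 falls in the 14-19 band.
Grid: Level 14-19 × Category C = 37-46 months.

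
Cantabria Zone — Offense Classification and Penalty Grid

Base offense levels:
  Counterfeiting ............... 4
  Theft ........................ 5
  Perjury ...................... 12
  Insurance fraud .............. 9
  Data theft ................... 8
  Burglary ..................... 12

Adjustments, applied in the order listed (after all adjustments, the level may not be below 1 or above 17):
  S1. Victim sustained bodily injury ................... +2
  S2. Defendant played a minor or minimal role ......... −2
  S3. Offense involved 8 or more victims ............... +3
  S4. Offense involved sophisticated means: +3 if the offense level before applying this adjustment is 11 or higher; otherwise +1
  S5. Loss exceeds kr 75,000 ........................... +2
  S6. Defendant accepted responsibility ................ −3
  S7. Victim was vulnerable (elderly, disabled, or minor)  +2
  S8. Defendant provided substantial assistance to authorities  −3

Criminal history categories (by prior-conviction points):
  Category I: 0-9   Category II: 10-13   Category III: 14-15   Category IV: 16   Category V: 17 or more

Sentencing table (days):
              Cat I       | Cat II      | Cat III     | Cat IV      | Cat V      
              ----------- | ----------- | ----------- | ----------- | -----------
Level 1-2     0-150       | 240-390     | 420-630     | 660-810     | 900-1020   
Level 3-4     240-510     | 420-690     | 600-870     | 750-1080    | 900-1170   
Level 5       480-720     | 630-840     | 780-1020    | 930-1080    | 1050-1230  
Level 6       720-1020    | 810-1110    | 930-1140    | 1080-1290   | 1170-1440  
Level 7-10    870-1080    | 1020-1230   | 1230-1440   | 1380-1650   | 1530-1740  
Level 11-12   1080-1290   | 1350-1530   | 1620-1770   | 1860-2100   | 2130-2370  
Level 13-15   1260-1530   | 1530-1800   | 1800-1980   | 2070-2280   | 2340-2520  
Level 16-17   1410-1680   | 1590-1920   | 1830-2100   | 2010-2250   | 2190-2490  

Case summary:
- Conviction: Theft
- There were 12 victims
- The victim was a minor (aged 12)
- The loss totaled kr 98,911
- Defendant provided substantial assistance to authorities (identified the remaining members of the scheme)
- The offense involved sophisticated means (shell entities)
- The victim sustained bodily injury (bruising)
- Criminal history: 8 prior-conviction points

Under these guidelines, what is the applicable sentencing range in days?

1080-1290 days

Base offense level for theft: 5.
S1 applies: 5 + 2 = 7.
S3 applies: 7 + 3 = 10.
S4 applies (level before this adjustment is 10 < 11, so +1): 10 + 1 = 11.
S5 applies: 11 + 2 = 13.
S6 does not apply.
S7 applies: 13 + 2 = 15.
S8 applies: 15 − 3 = 12.
Final offense level: 12.
Criminal history: 8 prior points → Category I (0-9).
Level 12 falls in the 11-12 band.
Grid: Level 11-12 × Category I = 1080-1290 days.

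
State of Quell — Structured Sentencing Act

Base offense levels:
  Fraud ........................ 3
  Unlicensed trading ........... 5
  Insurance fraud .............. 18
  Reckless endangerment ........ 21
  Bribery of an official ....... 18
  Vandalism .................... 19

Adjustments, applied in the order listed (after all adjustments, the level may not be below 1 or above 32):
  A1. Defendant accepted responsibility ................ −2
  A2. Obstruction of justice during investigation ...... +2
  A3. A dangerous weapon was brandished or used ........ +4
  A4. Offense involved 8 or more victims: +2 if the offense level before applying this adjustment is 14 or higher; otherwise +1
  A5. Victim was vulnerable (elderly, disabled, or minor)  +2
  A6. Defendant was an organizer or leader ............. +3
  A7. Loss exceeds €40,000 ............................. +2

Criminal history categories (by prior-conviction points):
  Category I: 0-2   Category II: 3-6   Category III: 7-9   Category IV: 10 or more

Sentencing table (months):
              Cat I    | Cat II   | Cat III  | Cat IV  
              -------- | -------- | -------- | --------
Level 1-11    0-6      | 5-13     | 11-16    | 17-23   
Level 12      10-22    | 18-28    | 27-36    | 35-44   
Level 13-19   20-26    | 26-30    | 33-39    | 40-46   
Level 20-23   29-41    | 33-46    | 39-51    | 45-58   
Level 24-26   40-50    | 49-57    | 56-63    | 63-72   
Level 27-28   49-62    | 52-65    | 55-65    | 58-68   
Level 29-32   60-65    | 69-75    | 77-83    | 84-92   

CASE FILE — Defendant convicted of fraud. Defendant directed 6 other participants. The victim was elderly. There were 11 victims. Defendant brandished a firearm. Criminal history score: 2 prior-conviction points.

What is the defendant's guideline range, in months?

Base offense level for fraud: 3.
A1 does not apply.
A3 applies: 3 + 4 = 7.
A4 applies (level before this adjustment is 7 < 14, so +1): 7 + 1 = 8.
A5 applies: 8 + 2 = 10.
A6 applies: 10 + 3 = 13.
Final offense level: 13.
Criminal history: 2 prior points → Category I (0-2).
Level 13 falls in the 13-19 band.
Grid: Level 13-19 × Category I = 20-26 months.

20-26 months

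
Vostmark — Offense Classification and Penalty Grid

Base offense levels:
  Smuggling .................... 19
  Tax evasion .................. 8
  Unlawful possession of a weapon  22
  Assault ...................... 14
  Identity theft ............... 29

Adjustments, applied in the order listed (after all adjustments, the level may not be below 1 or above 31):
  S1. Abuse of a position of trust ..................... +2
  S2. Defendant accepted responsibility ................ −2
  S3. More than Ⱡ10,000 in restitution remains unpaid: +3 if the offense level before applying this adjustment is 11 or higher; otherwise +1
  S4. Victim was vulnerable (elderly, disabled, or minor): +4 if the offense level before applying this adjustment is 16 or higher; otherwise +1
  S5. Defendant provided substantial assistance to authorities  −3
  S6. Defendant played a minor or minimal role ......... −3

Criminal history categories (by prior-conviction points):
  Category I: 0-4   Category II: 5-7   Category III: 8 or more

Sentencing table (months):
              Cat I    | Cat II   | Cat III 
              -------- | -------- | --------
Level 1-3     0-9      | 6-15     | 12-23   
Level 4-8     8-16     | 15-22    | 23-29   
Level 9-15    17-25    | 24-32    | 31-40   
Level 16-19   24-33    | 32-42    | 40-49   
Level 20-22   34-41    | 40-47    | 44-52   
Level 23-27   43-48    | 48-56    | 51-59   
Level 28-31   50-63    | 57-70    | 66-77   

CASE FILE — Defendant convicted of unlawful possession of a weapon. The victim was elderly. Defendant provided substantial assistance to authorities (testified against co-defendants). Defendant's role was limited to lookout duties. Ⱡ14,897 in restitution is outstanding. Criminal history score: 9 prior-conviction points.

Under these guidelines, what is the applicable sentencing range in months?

Base offense level for unlawful possession of a weapon: 22.
S2 does not apply.
S3 applies (level before this adjustment is 22 ≥ 11, so +3): 22 + 3 = 25.
S4 applies (level before this adjustment is 25 ≥ 16, so +4): 25 + 4 = 29.
S5 applies: 29 − 3 = 26.
S6 applies: 26 − 3 = 23.
Final offense level: 23.
Criminal history: 9 prior points → Category III (8+).
Level 23 falls in the 23-27 band.
Grid: Level 23-27 × Category III = 51-59 months.

51-59 months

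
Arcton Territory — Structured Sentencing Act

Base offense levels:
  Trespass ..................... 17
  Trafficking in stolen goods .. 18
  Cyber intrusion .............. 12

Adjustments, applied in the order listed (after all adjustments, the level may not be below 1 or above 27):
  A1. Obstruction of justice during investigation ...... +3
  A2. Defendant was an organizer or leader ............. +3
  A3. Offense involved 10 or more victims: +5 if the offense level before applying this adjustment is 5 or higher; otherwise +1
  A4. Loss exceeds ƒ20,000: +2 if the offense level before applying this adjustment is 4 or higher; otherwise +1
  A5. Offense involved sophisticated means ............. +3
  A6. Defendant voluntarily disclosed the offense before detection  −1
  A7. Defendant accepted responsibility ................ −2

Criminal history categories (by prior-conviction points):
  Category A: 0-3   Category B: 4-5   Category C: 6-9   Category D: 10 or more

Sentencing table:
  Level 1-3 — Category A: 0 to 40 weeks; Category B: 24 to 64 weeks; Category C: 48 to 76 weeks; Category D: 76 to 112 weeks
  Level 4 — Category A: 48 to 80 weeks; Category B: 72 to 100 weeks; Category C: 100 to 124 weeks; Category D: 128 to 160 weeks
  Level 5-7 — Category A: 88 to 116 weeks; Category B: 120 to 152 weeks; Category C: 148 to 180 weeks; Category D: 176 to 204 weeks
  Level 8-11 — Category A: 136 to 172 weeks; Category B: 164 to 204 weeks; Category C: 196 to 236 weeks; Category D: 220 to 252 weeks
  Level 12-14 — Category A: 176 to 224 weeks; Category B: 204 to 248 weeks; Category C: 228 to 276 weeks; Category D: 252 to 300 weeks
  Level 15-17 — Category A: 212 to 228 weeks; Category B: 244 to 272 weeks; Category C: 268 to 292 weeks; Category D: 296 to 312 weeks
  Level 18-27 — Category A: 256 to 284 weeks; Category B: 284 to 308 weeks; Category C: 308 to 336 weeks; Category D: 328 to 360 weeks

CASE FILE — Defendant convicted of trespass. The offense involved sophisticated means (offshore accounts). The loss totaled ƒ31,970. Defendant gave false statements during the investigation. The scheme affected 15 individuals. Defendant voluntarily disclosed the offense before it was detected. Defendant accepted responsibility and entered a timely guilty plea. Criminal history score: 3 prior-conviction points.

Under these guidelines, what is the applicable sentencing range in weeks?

256-284 weeks

Base offense level for trespass: 17.
A1 applies: 17 + 3 = 20.
A2 does not apply.
A3 applies (level before this adjustment is 20 ≥ 5, so +5): 20 + 5 = 25.
A4 applies (level before this adjustment is 25 ≥ 4, so +2): 25 + 2 = 27.
A5 applies: 27 + 3 = 30.
A6 applies: 30 − 1 = 29.
A7 applies: 29 − 2 = 27.
Final offense level: 27.
Criminal history: 3 prior points → Category A (0-3).
Level 27 falls in the 18-27 band.
Grid: Level 18-27 × Category A = 256-284 weeks.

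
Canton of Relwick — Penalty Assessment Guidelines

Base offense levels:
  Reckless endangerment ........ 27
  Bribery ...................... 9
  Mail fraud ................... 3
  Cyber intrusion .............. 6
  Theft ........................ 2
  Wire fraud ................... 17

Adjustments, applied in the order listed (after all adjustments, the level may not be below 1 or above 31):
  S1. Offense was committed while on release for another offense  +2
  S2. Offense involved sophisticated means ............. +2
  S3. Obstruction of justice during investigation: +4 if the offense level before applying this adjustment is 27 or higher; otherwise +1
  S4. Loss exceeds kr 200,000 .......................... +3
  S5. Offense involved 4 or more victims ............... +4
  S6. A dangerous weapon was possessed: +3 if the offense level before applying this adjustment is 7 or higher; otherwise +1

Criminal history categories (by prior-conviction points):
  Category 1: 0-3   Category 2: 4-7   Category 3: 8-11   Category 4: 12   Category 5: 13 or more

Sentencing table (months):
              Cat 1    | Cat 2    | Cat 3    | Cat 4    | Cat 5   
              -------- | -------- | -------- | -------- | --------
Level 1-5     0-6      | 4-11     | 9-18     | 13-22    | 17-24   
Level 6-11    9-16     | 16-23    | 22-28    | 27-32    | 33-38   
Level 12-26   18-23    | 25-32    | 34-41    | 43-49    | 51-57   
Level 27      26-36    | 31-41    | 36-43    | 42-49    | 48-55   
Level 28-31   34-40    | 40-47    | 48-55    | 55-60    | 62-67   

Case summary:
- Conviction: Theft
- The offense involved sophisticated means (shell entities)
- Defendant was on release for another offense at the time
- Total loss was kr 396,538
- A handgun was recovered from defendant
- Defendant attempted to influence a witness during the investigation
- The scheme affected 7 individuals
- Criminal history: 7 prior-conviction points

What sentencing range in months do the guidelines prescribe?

25-32 months

Base offense level for theft: 2.
S1 applies: 2 + 2 = 4.
S2 applies: 4 + 2 = 6.
S3 applies (level before this adjustment is 6 < 27, so +1): 6 + 1 = 7.
S4 applies: 7 + 3 = 10.
S5 applies: 10 + 4 = 14.
S6 applies (level before this adjustment is 14 ≥ 7, so +3): 14 + 3 = 17.
Final offense level: 17.
Criminal history: 7 prior points → Category 2 (4-7).
Level 17 falls in the 12-26 band.
Grid: Level 12-26 × Category 2 = 25-32 months.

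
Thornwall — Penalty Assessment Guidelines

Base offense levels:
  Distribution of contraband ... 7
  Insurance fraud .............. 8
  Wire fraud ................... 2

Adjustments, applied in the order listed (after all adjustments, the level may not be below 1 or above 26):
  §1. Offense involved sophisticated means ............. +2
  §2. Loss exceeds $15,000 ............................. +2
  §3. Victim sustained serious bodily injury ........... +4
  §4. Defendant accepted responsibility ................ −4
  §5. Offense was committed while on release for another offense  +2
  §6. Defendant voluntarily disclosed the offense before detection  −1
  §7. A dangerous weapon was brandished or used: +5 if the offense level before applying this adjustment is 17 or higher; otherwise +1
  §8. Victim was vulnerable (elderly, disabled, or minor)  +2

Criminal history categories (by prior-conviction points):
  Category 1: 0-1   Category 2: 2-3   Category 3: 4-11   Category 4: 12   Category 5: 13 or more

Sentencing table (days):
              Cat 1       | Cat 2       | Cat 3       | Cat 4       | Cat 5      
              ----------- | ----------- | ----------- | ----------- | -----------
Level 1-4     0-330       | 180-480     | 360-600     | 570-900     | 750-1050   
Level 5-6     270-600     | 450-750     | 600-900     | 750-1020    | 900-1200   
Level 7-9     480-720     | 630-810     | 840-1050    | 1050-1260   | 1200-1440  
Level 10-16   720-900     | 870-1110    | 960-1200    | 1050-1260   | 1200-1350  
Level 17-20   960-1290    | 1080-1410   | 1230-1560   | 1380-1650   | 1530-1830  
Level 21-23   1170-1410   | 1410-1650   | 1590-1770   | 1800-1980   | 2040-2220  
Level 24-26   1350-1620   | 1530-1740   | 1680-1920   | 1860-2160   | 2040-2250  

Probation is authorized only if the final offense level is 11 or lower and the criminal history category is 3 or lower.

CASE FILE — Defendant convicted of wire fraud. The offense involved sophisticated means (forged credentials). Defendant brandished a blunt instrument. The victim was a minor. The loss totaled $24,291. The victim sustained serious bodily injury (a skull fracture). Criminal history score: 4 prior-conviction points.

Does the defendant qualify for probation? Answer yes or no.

Base offense level for wire fraud: 2.
§1 applies: 2 + 2 = 4.
§2 applies: 4 + 2 = 6.
§3 applies: 6 + 4 = 10.
§4 does not apply.
§5 does not apply.
§6 does not apply.
§7 applies (level before this adjustment is 10 < 17, so +1): 10 + 1 = 11.
§8 applies: 11 + 2 = 13.
Final offense level: 13.
Criminal history: 4 prior points → Category 3 (4-11).
Level 13 falls in the 10-16 band.
Grid: Level 10-16 × Category 3 = 960-1200 days.
Probation check: level 13 > 11 and category 3 ≤ 3 → not eligible.

No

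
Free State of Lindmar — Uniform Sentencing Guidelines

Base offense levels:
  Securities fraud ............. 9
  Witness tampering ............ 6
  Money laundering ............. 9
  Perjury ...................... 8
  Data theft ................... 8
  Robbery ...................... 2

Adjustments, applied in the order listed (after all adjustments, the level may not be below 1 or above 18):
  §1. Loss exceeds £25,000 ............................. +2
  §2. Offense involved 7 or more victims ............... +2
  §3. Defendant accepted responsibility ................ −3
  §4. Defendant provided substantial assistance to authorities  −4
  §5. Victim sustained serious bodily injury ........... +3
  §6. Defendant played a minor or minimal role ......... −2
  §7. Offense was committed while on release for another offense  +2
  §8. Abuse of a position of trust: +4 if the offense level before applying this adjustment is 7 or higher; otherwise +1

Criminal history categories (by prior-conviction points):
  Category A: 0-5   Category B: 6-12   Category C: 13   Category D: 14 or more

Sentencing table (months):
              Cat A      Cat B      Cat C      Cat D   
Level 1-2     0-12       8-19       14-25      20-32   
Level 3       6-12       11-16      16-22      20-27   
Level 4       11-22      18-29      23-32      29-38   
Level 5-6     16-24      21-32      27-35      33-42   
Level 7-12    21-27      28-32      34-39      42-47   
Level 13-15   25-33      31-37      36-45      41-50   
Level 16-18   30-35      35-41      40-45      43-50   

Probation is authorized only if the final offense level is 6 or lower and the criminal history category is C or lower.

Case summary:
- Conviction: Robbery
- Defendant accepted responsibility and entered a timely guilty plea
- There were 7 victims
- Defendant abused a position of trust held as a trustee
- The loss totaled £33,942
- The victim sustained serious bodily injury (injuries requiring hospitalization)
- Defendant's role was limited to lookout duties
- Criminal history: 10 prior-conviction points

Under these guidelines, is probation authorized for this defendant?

Base offense level for robbery: 2.
§1 applies: 2 + 2 = 4.
§2 applies: 4 + 2 = 6.
§3 applies: 6 − 3 = 3.
§4 does not apply.
§5 applies: 3 + 3 = 6.
§6 applies: 6 − 2 = 4.
§7 does not apply.
§8 applies (level before this adjustment is 4 < 7, so +1): 4 + 1 = 5.
Final offense level: 5.
Criminal history: 10 prior points → Category B (6-12).
Level 5 falls in the 5-6 band.
Grid: Level 5-6 × Category B = 21-32 months.
Probation check: level 5 ≤ 6 and category B ≤ C → eligible.

Yes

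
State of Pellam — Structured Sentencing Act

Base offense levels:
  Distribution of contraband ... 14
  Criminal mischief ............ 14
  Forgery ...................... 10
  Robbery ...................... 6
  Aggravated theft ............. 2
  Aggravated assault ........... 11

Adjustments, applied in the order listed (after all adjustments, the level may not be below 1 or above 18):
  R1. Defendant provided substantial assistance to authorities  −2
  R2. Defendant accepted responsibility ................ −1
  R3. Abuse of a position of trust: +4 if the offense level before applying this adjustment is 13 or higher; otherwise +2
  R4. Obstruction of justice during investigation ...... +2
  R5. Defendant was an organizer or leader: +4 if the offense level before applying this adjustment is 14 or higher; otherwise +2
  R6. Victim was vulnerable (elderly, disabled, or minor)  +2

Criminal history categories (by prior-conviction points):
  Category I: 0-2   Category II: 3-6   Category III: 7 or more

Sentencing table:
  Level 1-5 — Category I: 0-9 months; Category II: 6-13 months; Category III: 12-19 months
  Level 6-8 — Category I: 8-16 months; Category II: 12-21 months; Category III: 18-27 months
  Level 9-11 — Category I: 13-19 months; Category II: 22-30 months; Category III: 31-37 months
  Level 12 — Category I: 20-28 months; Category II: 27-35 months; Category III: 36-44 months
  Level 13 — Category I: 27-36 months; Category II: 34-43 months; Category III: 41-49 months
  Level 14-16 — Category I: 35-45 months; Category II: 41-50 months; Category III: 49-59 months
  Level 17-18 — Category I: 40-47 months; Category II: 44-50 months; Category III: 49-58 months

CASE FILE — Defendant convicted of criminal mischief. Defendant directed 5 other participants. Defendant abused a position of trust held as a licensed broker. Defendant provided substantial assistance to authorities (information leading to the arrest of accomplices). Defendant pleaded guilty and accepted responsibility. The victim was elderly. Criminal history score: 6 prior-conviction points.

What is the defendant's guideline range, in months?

Base offense level for criminal mischief: 14.
R1 applies: 14 − 2 = 12.
R2 applies: 12 − 1 = 11.
R3 applies (level before this adjustment is 11 < 13, so +2): 11 + 2 = 13.
R5 applies (level before this adjustment is 13 < 14, so +2): 13 + 2 = 15.
R6 applies: 15 + 2 = 17.
Final offense level: 17.
Criminal history: 6 prior points → Category II (3-6).
Level 17 falls in the 17-18 band.
Grid: Level 17-18 × Category II = 44-50 months.

44-50 months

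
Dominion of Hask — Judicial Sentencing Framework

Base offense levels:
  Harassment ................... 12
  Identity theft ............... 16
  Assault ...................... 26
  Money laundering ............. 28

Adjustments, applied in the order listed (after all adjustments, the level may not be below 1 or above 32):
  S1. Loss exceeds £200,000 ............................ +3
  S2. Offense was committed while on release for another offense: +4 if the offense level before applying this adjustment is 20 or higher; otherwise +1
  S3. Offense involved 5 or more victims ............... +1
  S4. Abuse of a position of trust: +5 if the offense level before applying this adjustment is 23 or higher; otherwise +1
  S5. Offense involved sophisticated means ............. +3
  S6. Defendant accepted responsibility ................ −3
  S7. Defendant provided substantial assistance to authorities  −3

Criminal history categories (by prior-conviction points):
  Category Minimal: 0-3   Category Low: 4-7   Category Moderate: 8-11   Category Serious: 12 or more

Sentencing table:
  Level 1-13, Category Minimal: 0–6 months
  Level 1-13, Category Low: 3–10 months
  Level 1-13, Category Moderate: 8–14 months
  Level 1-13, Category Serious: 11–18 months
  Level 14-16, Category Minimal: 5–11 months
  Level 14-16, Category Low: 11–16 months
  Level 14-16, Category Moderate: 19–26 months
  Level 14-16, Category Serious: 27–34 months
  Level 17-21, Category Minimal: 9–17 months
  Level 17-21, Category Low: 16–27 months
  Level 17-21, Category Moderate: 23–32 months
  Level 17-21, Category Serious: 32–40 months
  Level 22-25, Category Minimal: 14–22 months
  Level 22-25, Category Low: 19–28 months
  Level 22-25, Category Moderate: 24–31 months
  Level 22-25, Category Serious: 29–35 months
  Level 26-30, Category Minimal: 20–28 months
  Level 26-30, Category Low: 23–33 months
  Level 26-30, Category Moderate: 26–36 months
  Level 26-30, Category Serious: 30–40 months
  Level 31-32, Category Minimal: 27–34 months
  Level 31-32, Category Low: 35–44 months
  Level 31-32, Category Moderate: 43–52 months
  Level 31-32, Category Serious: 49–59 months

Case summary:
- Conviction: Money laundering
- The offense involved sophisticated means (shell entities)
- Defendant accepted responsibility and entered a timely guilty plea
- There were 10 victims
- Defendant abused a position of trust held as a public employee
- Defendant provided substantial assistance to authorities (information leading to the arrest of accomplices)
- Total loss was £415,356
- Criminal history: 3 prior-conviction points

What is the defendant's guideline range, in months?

27-34 months

Base offense level for money laundering: 28.
S1 applies: 28 + 3 = 31.
S2 does not apply.
S3 applies: 31 + 1 = 32.
S4 applies (level before this adjustment is 32 ≥ 23, so +5): 32 + 5 = 37.
S5 applies: 37 + 3 = 40.
S6 applies: 40 − 3 = 37.
S7 applies: 37 − 3 = 34.
Level 34 exceeds the maximum of 32; capped at 32.
Final offense level: 32.
Criminal history: 3 prior points → Category Minimal (0-3).
Level 32 falls in the 31-32 band.
Grid: Level 31-32 × Category Minimal = 27-34 months.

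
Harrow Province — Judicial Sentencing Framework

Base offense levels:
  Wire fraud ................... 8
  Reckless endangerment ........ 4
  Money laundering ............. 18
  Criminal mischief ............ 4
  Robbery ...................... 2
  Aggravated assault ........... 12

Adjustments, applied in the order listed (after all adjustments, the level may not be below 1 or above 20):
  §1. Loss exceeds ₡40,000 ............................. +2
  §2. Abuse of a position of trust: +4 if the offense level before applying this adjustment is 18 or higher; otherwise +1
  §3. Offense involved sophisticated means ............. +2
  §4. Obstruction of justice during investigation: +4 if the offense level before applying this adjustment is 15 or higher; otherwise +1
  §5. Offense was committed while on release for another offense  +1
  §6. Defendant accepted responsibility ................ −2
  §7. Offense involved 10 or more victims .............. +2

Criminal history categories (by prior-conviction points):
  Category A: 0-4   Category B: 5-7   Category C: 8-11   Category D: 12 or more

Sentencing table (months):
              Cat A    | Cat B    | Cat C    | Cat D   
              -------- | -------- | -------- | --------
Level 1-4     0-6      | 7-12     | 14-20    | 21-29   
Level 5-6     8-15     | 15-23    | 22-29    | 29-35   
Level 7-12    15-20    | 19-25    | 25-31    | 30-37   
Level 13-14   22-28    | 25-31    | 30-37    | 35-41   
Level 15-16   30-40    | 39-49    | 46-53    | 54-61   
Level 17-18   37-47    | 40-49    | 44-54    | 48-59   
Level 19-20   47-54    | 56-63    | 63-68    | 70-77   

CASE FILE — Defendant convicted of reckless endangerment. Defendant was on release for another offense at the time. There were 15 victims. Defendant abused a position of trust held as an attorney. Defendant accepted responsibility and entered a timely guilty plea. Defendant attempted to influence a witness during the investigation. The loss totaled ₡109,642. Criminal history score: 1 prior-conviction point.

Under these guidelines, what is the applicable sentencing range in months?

15-20 months

Base offense level for reckless endangerment: 4.
§1 applies: 4 + 2 = 6.
§2 applies (level before this adjustment is 6 < 18, so +1): 6 + 1 = 7.
§4 applies (level before this adjustment is 7 < 15, so +1): 7 + 1 = 8.
§5 applies: 8 + 1 = 9.
§6 applies: 9 − 2 = 7.
§7 applies: 7 + 2 = 9.
Final offense level: 9.
Criminal history: 1 prior point → Category A (0-4).
Level 9 falls in the 7-12 band.
Grid: Level 7-12 × Category A = 15-20 months.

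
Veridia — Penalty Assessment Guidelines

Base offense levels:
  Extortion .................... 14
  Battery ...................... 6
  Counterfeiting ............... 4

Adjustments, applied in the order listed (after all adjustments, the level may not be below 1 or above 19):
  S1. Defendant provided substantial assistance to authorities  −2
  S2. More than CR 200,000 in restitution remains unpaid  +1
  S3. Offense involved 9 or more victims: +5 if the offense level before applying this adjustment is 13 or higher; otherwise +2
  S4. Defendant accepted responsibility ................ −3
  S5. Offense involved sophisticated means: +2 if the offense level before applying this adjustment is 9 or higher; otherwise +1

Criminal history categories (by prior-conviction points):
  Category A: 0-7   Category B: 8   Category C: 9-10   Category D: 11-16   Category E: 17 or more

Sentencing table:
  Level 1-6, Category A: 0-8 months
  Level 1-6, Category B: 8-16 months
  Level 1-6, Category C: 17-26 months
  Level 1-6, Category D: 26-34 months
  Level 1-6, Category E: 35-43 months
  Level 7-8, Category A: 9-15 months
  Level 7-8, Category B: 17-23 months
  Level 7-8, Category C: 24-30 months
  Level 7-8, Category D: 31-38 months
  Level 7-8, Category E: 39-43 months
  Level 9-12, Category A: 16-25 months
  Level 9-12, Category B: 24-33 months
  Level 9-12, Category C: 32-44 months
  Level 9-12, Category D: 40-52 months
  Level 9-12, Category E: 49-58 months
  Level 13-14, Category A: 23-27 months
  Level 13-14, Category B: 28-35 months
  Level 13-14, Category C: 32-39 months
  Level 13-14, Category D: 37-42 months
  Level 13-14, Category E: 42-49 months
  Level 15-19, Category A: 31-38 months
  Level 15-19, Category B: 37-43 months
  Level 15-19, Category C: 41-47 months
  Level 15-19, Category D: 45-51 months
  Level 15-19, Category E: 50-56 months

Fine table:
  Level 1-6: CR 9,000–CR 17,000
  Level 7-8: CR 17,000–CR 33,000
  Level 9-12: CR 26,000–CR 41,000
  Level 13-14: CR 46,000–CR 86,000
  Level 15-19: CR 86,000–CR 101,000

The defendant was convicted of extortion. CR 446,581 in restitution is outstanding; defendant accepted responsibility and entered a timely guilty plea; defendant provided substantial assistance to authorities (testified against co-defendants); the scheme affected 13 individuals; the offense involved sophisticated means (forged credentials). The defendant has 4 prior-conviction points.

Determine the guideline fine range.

Base offense level for extortion: 14.
S1 applies: 14 − 2 = 12.
S2 applies: 12 + 1 = 13.
S3 applies (level before this adjustment is 13 ≥ 13, so +5): 13 + 5 = 18.
S4 applies: 18 − 3 = 15.
S5 applies (level before this adjustment is 15 ≥ 9, so +2): 15 + 2 = 17.
Final offense level: 17.
Level 17 falls in the 15-19 band.
Fine table: Level 15-19 → CR 86,000–CR 101,000.

CR 86,000–CR 101,000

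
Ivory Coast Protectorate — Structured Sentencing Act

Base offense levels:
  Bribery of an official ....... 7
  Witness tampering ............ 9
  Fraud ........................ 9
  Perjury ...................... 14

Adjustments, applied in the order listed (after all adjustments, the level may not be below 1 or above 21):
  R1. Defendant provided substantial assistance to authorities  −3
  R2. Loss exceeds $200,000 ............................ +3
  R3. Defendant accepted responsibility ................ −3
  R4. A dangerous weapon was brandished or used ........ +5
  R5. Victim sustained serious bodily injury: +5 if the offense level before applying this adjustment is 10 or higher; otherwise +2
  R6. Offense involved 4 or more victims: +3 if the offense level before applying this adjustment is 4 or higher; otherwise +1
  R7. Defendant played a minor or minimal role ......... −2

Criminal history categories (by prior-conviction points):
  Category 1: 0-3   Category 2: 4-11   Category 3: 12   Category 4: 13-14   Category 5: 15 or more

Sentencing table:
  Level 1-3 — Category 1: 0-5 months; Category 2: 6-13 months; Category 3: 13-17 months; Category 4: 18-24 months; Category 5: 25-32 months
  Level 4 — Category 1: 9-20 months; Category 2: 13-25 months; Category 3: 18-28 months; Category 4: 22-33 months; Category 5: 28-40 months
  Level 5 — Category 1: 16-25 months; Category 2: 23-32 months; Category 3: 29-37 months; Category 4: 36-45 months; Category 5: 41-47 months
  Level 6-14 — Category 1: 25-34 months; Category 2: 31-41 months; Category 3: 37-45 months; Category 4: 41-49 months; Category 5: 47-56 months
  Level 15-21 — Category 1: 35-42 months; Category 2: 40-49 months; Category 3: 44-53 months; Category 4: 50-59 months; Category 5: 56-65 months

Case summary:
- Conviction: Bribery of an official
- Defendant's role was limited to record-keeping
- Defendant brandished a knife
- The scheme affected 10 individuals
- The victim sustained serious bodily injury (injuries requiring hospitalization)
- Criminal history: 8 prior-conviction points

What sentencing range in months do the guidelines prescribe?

Base offense level for bribery of an official: 7.
R1 does not apply.
R3 does not apply.
R4 applies: 7 + 5 = 12.
R5 applies (level before this adjustment is 12 ≥ 10, so +5): 12 + 5 = 17.
R6 applies (level before this adjustment is 17 ≥ 4, so +3): 17 + 3 = 20.
R7 applies: 20 − 2 = 18.
Final offense level: 18.
Criminal history: 8 prior points → Category 2 (4-11).
Level 18 falls in the 15-21 band.
Grid: Level 15-21 × Category 2 = 40-49 months.

40-49 months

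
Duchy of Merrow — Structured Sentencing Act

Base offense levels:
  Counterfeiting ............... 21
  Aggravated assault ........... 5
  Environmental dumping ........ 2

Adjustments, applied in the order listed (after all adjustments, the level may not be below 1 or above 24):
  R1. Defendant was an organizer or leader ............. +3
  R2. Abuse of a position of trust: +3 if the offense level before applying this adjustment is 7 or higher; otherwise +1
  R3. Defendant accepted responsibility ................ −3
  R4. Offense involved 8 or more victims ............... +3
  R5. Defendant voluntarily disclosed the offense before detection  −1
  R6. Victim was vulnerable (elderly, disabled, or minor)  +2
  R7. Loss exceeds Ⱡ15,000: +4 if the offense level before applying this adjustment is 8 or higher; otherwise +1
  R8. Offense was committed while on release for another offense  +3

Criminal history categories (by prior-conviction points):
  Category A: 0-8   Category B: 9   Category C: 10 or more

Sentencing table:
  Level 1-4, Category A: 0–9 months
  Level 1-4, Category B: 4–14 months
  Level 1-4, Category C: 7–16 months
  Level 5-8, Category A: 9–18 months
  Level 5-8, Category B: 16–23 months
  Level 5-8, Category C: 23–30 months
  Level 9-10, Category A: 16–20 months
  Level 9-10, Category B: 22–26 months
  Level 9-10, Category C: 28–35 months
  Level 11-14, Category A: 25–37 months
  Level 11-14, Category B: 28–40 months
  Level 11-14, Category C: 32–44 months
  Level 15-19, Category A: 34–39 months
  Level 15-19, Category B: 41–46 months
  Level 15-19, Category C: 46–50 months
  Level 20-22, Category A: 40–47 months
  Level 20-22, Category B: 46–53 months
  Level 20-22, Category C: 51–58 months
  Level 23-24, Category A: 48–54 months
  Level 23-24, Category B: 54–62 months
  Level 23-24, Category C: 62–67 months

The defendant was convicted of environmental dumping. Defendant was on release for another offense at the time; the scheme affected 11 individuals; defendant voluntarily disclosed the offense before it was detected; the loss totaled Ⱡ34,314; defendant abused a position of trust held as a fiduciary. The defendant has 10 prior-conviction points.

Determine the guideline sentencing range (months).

28-35 months

Base offense level for environmental dumping: 2.
R1 does not apply.
R2 applies (level before this adjustment is 2 < 7, so +1): 2 + 1 = 3.
R3 does not apply.
R4 applies: 3 + 3 = 6.
R5 applies: 6 − 1 = 5.
R7 applies (level before this adjustment is 5 < 8, so +1): 5 + 1 = 6.
R8 applies: 6 + 3 = 9.
Final offense level: 9.
Criminal history: 10 prior points → Category C (10+).
Level 9 falls in the 9-10 band.
Grid: Level 9-10 × Category C = 28-35 months.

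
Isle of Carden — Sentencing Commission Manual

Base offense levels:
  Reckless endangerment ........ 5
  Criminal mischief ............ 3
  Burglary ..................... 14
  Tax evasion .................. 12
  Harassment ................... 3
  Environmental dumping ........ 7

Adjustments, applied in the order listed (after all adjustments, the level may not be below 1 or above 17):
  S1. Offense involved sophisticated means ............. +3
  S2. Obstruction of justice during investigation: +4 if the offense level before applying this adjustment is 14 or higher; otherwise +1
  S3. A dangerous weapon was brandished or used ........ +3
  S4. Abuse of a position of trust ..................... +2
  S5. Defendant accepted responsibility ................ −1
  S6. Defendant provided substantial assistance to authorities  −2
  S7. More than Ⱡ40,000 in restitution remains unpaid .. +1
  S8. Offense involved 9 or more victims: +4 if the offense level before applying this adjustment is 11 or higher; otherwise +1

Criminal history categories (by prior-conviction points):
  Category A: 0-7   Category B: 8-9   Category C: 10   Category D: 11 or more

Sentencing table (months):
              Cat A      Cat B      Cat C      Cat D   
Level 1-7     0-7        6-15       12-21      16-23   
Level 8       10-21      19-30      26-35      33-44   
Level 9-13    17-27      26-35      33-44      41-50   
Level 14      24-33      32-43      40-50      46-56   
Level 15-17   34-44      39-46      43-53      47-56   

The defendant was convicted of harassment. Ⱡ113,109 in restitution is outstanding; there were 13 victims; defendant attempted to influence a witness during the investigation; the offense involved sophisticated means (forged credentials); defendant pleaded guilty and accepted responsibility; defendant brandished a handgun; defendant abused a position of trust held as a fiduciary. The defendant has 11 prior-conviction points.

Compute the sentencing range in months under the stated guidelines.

Base offense level for harassment: 3.
S1 applies: 3 + 3 = 6.
S2 applies (level before this adjustment is 6 < 14, so +1): 6 + 1 = 7.
S3 applies: 7 + 3 = 10.
S4 applies: 10 + 2 = 12.
S5 applies: 12 − 1 = 11.
S6 does not apply.
S7 applies: 11 + 1 = 12.
S8 applies (level before this adjustment is 12 ≥ 11, so +4): 12 + 4 = 16.
Final offense level: 16.
Criminal history: 11 prior points → Category D (11+).
Level 16 falls in the 15-17 band.
Grid: Level 15-17 × Category D = 47-56 months.

47-56 months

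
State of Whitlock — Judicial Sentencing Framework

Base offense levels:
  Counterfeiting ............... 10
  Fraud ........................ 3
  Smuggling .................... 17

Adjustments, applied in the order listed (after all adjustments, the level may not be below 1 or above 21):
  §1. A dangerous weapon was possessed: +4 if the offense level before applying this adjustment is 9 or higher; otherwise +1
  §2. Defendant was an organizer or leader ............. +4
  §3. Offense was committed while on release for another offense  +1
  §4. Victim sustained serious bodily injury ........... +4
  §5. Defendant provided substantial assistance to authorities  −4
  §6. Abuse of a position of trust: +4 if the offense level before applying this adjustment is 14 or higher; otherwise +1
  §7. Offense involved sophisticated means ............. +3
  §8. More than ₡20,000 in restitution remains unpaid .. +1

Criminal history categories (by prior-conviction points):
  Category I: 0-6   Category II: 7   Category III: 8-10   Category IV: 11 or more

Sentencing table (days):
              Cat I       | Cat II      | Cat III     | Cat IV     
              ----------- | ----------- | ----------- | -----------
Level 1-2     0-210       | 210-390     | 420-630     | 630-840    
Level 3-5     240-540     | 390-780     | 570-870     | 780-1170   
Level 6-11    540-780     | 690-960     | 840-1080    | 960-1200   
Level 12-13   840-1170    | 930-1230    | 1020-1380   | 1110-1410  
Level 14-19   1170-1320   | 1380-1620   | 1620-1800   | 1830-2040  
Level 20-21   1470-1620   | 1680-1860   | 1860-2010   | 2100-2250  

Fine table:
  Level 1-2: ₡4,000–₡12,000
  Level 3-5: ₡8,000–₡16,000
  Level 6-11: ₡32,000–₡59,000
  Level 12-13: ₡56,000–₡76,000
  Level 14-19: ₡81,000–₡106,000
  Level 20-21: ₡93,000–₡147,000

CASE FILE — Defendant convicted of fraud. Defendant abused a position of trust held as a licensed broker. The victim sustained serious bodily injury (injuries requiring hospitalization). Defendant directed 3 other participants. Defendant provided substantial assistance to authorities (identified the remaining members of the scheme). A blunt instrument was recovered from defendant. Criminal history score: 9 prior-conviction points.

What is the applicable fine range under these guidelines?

₡32,000–₡59,000

Base offense level for fraud: 3.
§1 applies (level before this adjustment is 3 < 9, so +1): 3 + 1 = 4.
§2 applies: 4 + 4 = 8.
§3 does not apply.
§4 applies: 8 + 4 = 12.
§5 applies: 12 − 4 = 8.
§6 applies (level before this adjustment is 8 < 14, so +1): 8 + 1 = 9.
§7 does not apply.
Final offense level: 9.
Level 9 falls in the 6-11 band.
Fine table: Level 6-11 → ₡32,000–₡59,000.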